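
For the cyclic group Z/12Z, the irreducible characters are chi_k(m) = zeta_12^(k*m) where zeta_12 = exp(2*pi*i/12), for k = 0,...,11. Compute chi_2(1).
chi_2(1) = zeta_12^2 = exp(I*pi/3)

Working: chi_2(1) = zeta_12^(2*1) = zeta_12^2. Since zeta_12^12 = 1, this equals zeta_12^2 = exp(2*pi*i*2/12) = exp(I*pi/3).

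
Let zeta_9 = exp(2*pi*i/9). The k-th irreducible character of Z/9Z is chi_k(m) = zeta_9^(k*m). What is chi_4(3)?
chi_4(3) = zeta_9^12 = exp(2*I*pi/3)

Argument: chi_4(3) = zeta_9^(4*3) = zeta_9^12. Since zeta_9^9 = 1, this equals zeta_9^3 = exp(2*pi*i*3/9) = exp(2*I*pi/3).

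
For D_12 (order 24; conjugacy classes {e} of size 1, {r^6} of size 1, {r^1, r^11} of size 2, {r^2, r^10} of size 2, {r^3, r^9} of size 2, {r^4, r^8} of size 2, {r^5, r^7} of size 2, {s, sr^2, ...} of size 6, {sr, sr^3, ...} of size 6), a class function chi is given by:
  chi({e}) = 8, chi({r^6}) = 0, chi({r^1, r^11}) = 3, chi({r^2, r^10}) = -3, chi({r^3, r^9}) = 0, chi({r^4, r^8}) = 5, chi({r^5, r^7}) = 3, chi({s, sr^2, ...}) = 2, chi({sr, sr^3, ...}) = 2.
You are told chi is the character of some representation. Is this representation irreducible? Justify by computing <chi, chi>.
Not irreducible (reducible): <chi, chi> = 9 > 1.

Justification: <chi, chi> = (1/|G|) sum_C |C| * |chi(C)|^2 = (1/24)[1*|8|^2 + 1*|0|^2 + 2*|3|^2 + 2*|-3|^2 + 2*|0|^2 + 2*|5|^2 + 2*|3|^2 + 6*|2|^2 + 6*|2|^2]
  = (1/24)[(64) + (0) + (18) + (18) + (0) + (50) + (18) + (24) + (24)] = 216/24 = 9.
A character is irreducible iff <chi, chi> = 1, so this representation is reducible.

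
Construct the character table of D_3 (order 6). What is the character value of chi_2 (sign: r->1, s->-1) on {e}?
Conjugacy classes: {e} of size 1, {r^1, r^2} of size 2, {s, sr, ..., sr^2} of size 3.
Character table:
  irrep \ class              {e} (size 1)  {r^1, r^2} (size 2)  {s, sr, ..., sr^2} (size 3)
  chi_1 (triv)               1             1                    1                          
  chi_2 (sign: r->1, s->-1)  1             1                    -1                         
  chi_3 (2d, j=1)            2             -1                   0                          

Spot check: chi_2 (sign: r->1, s->-1) on {e} = 1.

Explanation: D_3 has order 2*3 = 6 with 3 conjugacy classes, hence 3 irreducibles. Sum of squared dims 1 + 1 + 4 = 6 = |G|. Linear characters come from the abelianisation; the 2-dimensional irreps have character r^k -> 2*cos(2*pi*j*k/3), reflections -> 0.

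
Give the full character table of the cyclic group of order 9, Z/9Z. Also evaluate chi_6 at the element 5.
Character table of Z/9Z (irreps indexed chi_0,...,chi_8 with chi_k(m) = zeta_9^(k*m), zeta_9 = exp(2*pi*i/9)):
  irrep \ class  {0} (size 1)  {1} (size 1)    {2} (size 1)    {3} (size 1)    {4} (size 1)    {5} (size 1)    {6} (size 1)    {7} (size 1)    {8} (size 1)  
  chi_0          1             1               1               1               1               1               1               1               1             
  chi_1          1             exp(2*I*pi/9)   exp(4*I*pi/9)   exp(2*I*pi/3)   exp(8*I*pi/9)   exp(-8*I*pi/9)  exp(-2*I*pi/3)  exp(-4*I*pi/9)  exp(-2*I*pi/9)
  chi_2          1             exp(4*I*pi/9)   exp(8*I*pi/9)   exp(-2*I*pi/3)  exp(-2*I*pi/9)  exp(2*I*pi/9)   exp(2*I*pi/3)   exp(-8*I*pi/9)  exp(-4*I*pi/9)
  chi_3          1             exp(2*I*pi/3)   exp(-2*I*pi/3)  1               exp(2*I*pi/3)   exp(-2*I*pi/3)  1               exp(2*I*pi/3)   exp(-2*I*pi/3)
  chi_4          1             exp(8*I*pi/9)   exp(-2*I*pi/9)  exp(2*I*pi/3)   exp(-4*I*pi/9)  exp(4*I*pi/9)   exp(-2*I*pi/3)  exp(2*I*pi/9)   exp(-8*I*pi/9)
  chi_5          1             exp(-8*I*pi/9)  exp(2*I*pi/9)   exp(-2*I*pi/3)  exp(4*I*pi/9)   exp(-4*I*pi/9)  exp(2*I*pi/3)   exp(-2*I*pi/9)  exp(8*I*pi/9) 
  chi_6          1             exp(-2*I*pi/3)  exp(2*I*pi/3)   1               exp(-2*I*pi/3)  exp(2*I*pi/3)   1               exp(-2*I*pi/3)  exp(2*I*pi/3) 
  chi_7          1             exp(-4*I*pi/9)  exp(-8*I*pi/9)  exp(2*I*pi/3)   exp(2*I*pi/9)   exp(-2*I*pi/9)  exp(-2*I*pi/3)  exp(8*I*pi/9)   exp(4*I*pi/9) 
  chi_8          1             exp(-2*I*pi/9)  exp(-4*I*pi/9)  exp(-2*I*pi/3)  exp(-8*I*pi/9)  exp(8*I*pi/9)   exp(2*I*pi/3)   exp(4*I*pi/9)   exp(2*I*pi/9) 

Spot check: chi_6(5) = zeta_9^(6*5) = zeta_9^30 = exp(2*I*pi/3).

Derivation: Z/9Z is abelian, so all 9 irreducible complex representations are 1-dimensional. They are given by chi_k(m) = zeta_9^(k*m) for k = 0,...,8. Row orthogonality: sum_m chi_k(m) conj(chi_l(m)) = 9 * [k = l].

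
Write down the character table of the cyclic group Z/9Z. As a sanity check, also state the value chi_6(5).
Character table of Z/9Z (irreps indexed chi_0,...,chi_8 with chi_k(m) = zeta_9^(k*m), zeta_9 = exp(2*pi*i/9)):
  irrep \ class  {0} (size 1)  {1} (size 1)    {2} (size 1)    {3} (size 1)    {4} (size 1)    {5} (size 1)    {6} (size 1)    {7} (size 1)    {8} (size 1)  
  chi_0          1             1               1               1               1               1               1               1               1             
  chi_1          1             exp(2*I*pi/9)   exp(4*I*pi/9)   exp(2*I*pi/3)   exp(8*I*pi/9)   exp(-8*I*pi/9)  exp(-2*I*pi/3)  exp(-4*I*pi/9)  exp(-2*I*pi/9)
  chi_2          1             exp(4*I*pi/9)   exp(8*I*pi/9)   exp(-2*I*pi/3)  exp(-2*I*pi/9)  exp(2*I*pi/9)   exp(2*I*pi/3)   exp(-8*I*pi/9)  exp(-4*I*pi/9)
  chi_3          1             exp(2*I*pi/3)   exp(-2*I*pi/3)  1               exp(2*I*pi/3)   exp(-2*I*pi/3)  1               exp(2*I*pi/3)   exp(-2*I*pi/3)
  chi_4          1             exp(8*I*pi/9)   exp(-2*I*pi/9)  exp(2*I*pi/3)   exp(-4*I*pi/9)  exp(4*I*pi/9)   exp(-2*I*pi/3)  exp(2*I*pi/9)   exp(-8*I*pi/9)
  chi_5          1             exp(-8*I*pi/9)  exp(2*I*pi/9)   exp(-2*I*pi/3)  exp(4*I*pi/9)   exp(-4*I*pi/9)  exp(2*I*pi/3)   exp(-2*I*pi/9)  exp(8*I*pi/9) 
  chi_6          1             exp(-2*I*pi/3)  exp(2*I*pi/3)   1               exp(-2*I*pi/3)  exp(2*I*pi/3)   1               exp(-2*I*pi/3)  exp(2*I*pi/3) 
  chi_7          1             exp(-4*I*pi/9)  exp(-8*I*pi/9)  exp(2*I*pi/3)   exp(2*I*pi/9)   exp(-2*I*pi/9)  exp(-2*I*pi/3)  exp(8*I*pi/9)   exp(4*I*pi/9) 
  chi_8          1             exp(-2*I*pi/9)  exp(-4*I*pi/9)  exp(-2*I*pi/3)  exp(-8*I*pi/9)  exp(8*I*pi/9)   exp(2*I*pi/3)   exp(4*I*pi/9)   exp(2*I*pi/9) 

Spot check: chi_6(5) = zeta_9^(6*5) = zeta_9^30 = exp(2*I*pi/3).

Working: Z/9Z is abelian, so all 9 irreducible complex representations are 1-dimensional. They are given by chi_k(m) = zeta_9^(k*m) for k = 0,...,8. Row orthogonality: sum_m chi_k(m) conj(chi_l(m)) = 9 * [k = l].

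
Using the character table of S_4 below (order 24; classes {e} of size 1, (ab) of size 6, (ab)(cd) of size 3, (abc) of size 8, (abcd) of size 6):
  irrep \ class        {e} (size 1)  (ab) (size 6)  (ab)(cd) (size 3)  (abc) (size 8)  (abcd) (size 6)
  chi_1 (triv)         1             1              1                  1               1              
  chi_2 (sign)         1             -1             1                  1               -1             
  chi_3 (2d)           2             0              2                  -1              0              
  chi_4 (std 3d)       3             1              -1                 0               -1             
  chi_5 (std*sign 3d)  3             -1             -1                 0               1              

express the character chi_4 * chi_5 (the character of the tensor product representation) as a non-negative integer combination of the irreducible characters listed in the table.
chi_4 tensor chi_5 = chi_2 + chi_3 + chi_4 + chi_5 (all other irreducibles have multiplicity 0).

Reasoning: The character of a tensor product is the pointwise product (chi_4 * chi_5)(C) = chi_4(C) * chi_5(C):
  {e}: (3)*(3), (ab): (1)*(-1), (ab)(cd): (-1)*(-1), (abc): (0)*(0), (abcd): (-1)*(1)
so (chi_4 * chi_5) takes values
  {e} -> 9, (ab) -> -1, (ab)(cd) -> 1, (abc) -> 0, (abcd) -> -1.
Now take the inner product of this character with each irreducible chi from the table, <chi_4*chi_5, chi> = (1/24) sum_C |C| (chi_4*chi_5)(C) conj(chi(C)):
  <chi_4*chi_5, chi_1> = (1/24)[1*(9)*conj(1) + 6*(-1)*conj(1) + 3*(1)*conj(1) + 8*(0)*conj(1) + 6*(-1)*conj(1)]
      = (1/24)[(9) + (-6) + (3) + (0) + (-6)] = 0/24 = 0
  <chi_4*chi_5, chi_2> = (1/24)[1*(9)*conj(1) + 6*(-1)*conj(-1) + 3*(1)*conj(1) + 8*(0)*conj(1) + 6*(-1)*conj(-1)]
      = (1/24)[(9) + (6) + (3) + (0) + (6)] = 24/24 = 1
  <chi_4*chi_5, chi_3> = (1/24)[1*(9)*conj(2) + 6*(-1)*conj(0) + 3*(1)*conj(2) + 8*(0)*conj(-1) + 6*(-1)*conj(0)]
      = (1/24)[(18) + (0) + (6) + (0) + (0)] = 24/24 = 1
  <chi_4*chi_5, chi_4> = (1/24)[1*(9)*conj(3) + 6*(-1)*conj(1) + 3*(1)*conj(-1) + 8*(0)*conj(0) + 6*(-1)*conj(-1)]
      = (1/24)[(27) + (-6) + (-3) + (0) + (6)] = 24/24 = 1
  <chi_4*chi_5, chi_5> = (1/24)[1*(9)*conj(3) + 6*(-1)*conj(-1) + 3*(1)*conj(-1) + 8*(0)*conj(0) + 6*(-1)*conj(1)]
      = (1/24)[(27) + (6) + (-3) + (0) + (-6)] = 24/24 = 1
Hence the multiplicities are chi_2: 1, chi_3: 1, chi_4: 1, chi_5: 1. Dimension check: dim(chi_4)*dim(chi_5) = 3*3 = 9 and sum (mult * dim) = 1*1 + 1*2 + 1*3 + 1*3 = 9.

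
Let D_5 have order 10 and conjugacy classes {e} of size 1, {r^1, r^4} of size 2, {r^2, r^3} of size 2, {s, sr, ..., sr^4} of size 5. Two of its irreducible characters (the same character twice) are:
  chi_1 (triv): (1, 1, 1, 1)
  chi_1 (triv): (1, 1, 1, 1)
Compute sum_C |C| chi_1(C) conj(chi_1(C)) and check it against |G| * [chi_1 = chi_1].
Sum = 10 = |G| = 10; so <chi_1, chi_1> = 1 (norm-1 confirms irreducibility).

Explanation: Compute term by term over conjugacy classes (|C| * chi_1(C) * conj(chi_1(C))):
  1*(1)*conj(1) + 2*(1)*conj(1) + 2*(1)*conj(1) + 5*(1)*conj(1)
  = (1) + (2) + (2) + (5)
  = 10.
Dividing by |G| = 10 gives 10/10 = 1, matching the row-orthogonality relation <chi_1, chi_1> = [chi_1 = chi_1].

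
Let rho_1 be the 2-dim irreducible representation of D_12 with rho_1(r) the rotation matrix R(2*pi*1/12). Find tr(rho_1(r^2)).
chi_{rho_1}(r^2) = 2*cos(2*pi*1*2/12) = 1

Argument: rho_1(r^2) is rotation by angle 2*pi*1*2/12, whose trace is 2*cos(2*pi*1*2/12) = 1.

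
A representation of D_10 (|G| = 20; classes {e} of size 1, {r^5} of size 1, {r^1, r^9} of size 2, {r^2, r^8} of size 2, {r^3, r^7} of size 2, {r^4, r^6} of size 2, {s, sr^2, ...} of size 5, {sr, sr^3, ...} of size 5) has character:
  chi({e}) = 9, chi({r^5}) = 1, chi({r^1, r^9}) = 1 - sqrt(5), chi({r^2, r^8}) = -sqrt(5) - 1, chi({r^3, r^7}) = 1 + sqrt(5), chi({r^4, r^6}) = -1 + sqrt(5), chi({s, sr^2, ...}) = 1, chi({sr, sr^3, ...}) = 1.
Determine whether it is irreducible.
Not irreducible (reducible): <chi, chi> = 7 > 1.

Details: <chi, chi> = (1/|G|) sum_C |C| * |chi(C)|^2 = (1/20)[1*|9|^2 + 1*|1|^2 + 2*|1 - sqrt(5)|^2 + 2*|-sqrt(5) - 1|^2 + 2*|1 + sqrt(5)|^2 + 2*|-1 + sqrt(5)|^2 + 5*|1|^2 + 5*|1|^2]
  = (1/20)[(81) + (1) + (12 - 4*sqrt(5)) + (4*sqrt(5) + 12) + (4*sqrt(5) + 12) + (12 - 4*sqrt(5)) + (5) + (5)] = 140/20 = 7.
A character is irreducible iff <chi, chi> = 1, so this representation is reducible.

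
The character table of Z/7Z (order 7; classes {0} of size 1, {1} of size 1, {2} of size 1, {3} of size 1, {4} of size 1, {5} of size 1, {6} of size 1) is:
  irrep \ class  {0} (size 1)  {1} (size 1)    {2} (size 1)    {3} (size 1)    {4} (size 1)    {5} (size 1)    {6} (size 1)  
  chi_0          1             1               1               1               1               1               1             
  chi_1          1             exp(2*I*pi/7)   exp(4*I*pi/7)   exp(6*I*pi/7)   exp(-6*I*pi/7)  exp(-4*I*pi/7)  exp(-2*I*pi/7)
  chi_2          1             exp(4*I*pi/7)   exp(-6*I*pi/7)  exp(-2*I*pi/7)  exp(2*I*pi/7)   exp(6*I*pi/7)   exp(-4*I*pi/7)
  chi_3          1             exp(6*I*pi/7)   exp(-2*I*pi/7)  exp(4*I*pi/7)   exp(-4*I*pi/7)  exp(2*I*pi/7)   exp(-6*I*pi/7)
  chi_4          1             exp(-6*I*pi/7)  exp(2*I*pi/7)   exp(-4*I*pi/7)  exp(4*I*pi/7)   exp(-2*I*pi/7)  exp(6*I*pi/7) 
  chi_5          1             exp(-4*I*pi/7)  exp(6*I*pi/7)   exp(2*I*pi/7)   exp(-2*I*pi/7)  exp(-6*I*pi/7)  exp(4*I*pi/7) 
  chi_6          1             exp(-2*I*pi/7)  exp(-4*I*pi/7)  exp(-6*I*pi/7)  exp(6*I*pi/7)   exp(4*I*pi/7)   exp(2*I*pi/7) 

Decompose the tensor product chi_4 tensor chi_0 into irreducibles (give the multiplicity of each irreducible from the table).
chi_4 tensor chi_0 = chi_4 (all other irreducibles have multiplicity 0).

Derivation: The character of a tensor product is the pointwise product (chi_4 * chi_0)(C) = chi_4(C) * chi_0(C):
  {0}: (1)*(1), {1}: (exp(-6*I*pi/7))*(1), {2}: (exp(2*I*pi/7))*(1), {3}: (exp(-4*I*pi/7))*(1), {4}: (exp(4*I*pi/7))*(1), {5}: (exp(-2*I*pi/7))*(1), {6}: (exp(6*I*pi/7))*(1)
so (chi_4 * chi_0) takes values
  {0} -> 1, {1} -> exp(-6*I*pi/7), {2} -> exp(2*I*pi/7), {3} -> exp(-4*I*pi/7), {4} -> exp(4*I*pi/7), {5} -> exp(-2*I*pi/7), {6} -> exp(6*I*pi/7).
Now take the inner product of this character with each irreducible chi from the table, <chi_4*chi_0, chi> = (1/7) sum_C |C| (chi_4*chi_0)(C) conj(chi(C)):
  <chi_4*chi_0, chi_0> = (1/7)[1*(1)*conj(1) + 1*(exp(-6*I*pi/7))*conj(1) + 1*(exp(2*I*pi/7))*conj(1) + 1*(exp(-4*I*pi/7))*conj(1) + 1*(exp(4*I*pi/7))*conj(1) + 1*(exp(-2*I*pi/7))*conj(1) + 1*(exp(6*I*pi/7))*conj(1)]
      = (1/7)[(1) + (exp(-6*I*pi/7)) + (exp(2*I*pi/7)) + (exp(-4*I*pi/7)) + (exp(4*I*pi/7)) + (exp(-2*I*pi/7)) + (exp(6*I*pi/7))] = 0/7 = 0
  <chi_4*chi_0, chi_1> = (1/7)[1*(1)*conj(1) + 1*(exp(-6*I*pi/7))*conj(exp(2*I*pi/7)) + 1*(exp(2*I*pi/7))*conj(exp(4*I*pi/7)) + 1*(exp(-4*I*pi/7))*conj(exp(6*I*pi/7)) + 1*(exp(4*I*pi/7))*conj(exp(-6*I*pi/7)) + 1*(exp(-2*I*pi/7))*conj(exp(-4*I*pi/7)) + 1*(exp(6*I*pi/7))*conj(exp(-2*I*pi/7))]
      = (1/7)[(1) + (exp(6*I*pi/7)) + (exp(-2*I*pi/7)) + (exp(4*I*pi/7)) + (exp(-4*I*pi/7)) + (exp(2*I*pi/7)) + (exp(-6*I*pi/7))] = 0/7 = 0
  <chi_4*chi_0, chi_2> = (1/7)[1*(1)*conj(1) + 1*(exp(-6*I*pi/7))*conj(exp(4*I*pi/7)) + 1*(exp(2*I*pi/7))*conj(exp(-6*I*pi/7)) + 1*(exp(-4*I*pi/7))*conj(exp(-2*I*pi/7)) + 1*(exp(4*I*pi/7))*conj(exp(2*I*pi/7)) + 1*(exp(-2*I*pi/7))*conj(exp(6*I*pi/7)) + 1*(exp(6*I*pi/7))*conj(exp(-4*I*pi/7))]
      = (1/7)[(1) + (exp(4*I*pi/7)) + (exp(-6*I*pi/7)) + (exp(-2*I*pi/7)) + (exp(2*I*pi/7)) + (exp(6*I*pi/7)) + (exp(-4*I*pi/7))] = 0/7 = 0
  <chi_4*chi_0, chi_3> = (1/7)[1*(1)*conj(1) + 1*(exp(-6*I*pi/7))*conj(exp(6*I*pi/7)) + 1*(exp(2*I*pi/7))*conj(exp(-2*I*pi/7)) + 1*(exp(-4*I*pi/7))*conj(exp(4*I*pi/7)) + 1*(exp(4*I*pi/7))*conj(exp(-4*I*pi/7)) + 1*(exp(-2*I*pi/7))*conj(exp(2*I*pi/7)) + 1*(exp(6*I*pi/7))*conj(exp(-6*I*pi/7))]
      = (1/7)[(1) + (exp(2*I*pi/7)) + (exp(4*I*pi/7)) + (exp(6*I*pi/7)) + (exp(-6*I*pi/7)) + (exp(-4*I*pi/7)) + (exp(-2*I*pi/7))] = 0/7 = 0
  <chi_4*chi_0, chi_4> = (1/7)[1*(1)*conj(1) + 1*(exp(-6*I*pi/7))*conj(exp(-6*I*pi/7)) + 1*(exp(2*I*pi/7))*conj(exp(2*I*pi/7)) + 1*(exp(-4*I*pi/7))*conj(exp(-4*I*pi/7)) + 1*(exp(4*I*pi/7))*conj(exp(4*I*pi/7)) + 1*(exp(-2*I*pi/7))*conj(exp(-2*I*pi/7)) + 1*(exp(6*I*pi/7))*conj(exp(6*I*pi/7))]
      = (1/7)[(1) + (1) + (1) + (1) + (1) + (1) + (1)] = 7/7 = 1
  <chi_4*chi_0, chi_5> = (1/7)[1*(1)*conj(1) + 1*(exp(-6*I*pi/7))*conj(exp(-4*I*pi/7)) + 1*(exp(2*I*pi/7))*conj(exp(6*I*pi/7)) + 1*(exp(-4*I*pi/7))*conj(exp(2*I*pi/7)) + 1*(exp(4*I*pi/7))*conj(exp(-2*I*pi/7)) + 1*(exp(-2*I*pi/7))*conj(exp(-6*I*pi/7)) + 1*(exp(6*I*pi/7))*conj(exp(4*I*pi/7))]
      = (1/7)[(1) + (exp(-2*I*pi/7)) + (exp(-4*I*pi/7)) + (exp(-6*I*pi/7)) + (exp(6*I*pi/7)) + (exp(4*I*pi/7)) + (exp(2*I*pi/7))] = 0/7 = 0
  <chi_4*chi_0, chi_6> = (1/7)[1*(1)*conj(1) + 1*(exp(-6*I*pi/7))*conj(exp(-2*I*pi/7)) + 1*(exp(2*I*pi/7))*conj(exp(-4*I*pi/7)) + 1*(exp(-4*I*pi/7))*conj(exp(-6*I*pi/7)) + 1*(exp(4*I*pi/7))*conj(exp(6*I*pi/7)) + 1*(exp(-2*I*pi/7))*conj(exp(4*I*pi/7)) + 1*(exp(6*I*pi/7))*conj(exp(2*I*pi/7))]
      = (1/7)[(1) + (exp(-4*I*pi/7)) + (exp(6*I*pi/7)) + (exp(2*I*pi/7)) + (exp(-2*I*pi/7)) + (exp(-6*I*pi/7)) + (exp(4*I*pi/7))] = 0/7 = 0
(Exp terms are combined using exp(i*s)*conj(exp(i*t)) = exp(i*(s-t)), and sums of them are collapsed using the identity that for every m > 1 the m distinct m-th roots of unity sum to 0, e.g. 1 + exp(2*I*pi/3) + exp(-2*I*pi/3) = 0.)
Hence the multiplicities are chi_4: 1. Dimension check: dim(chi_4)*dim(chi_0) = 1*1 = 1 and sum (mult * dim) = 1*1 = 1.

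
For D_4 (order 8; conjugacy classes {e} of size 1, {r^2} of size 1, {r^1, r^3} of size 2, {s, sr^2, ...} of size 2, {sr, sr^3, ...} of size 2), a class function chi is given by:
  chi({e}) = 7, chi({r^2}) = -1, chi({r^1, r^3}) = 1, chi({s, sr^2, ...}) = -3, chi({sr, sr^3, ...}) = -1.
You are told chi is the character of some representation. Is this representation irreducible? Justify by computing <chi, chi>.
Not irreducible (reducible): <chi, chi> = 9 > 1.

Explanation: <chi, chi> = (1/|G|) sum_C |C| * |chi(C)|^2 = (1/8)[1*|7|^2 + 1*|-1|^2 + 2*|1|^2 + 2*|-3|^2 + 2*|-1|^2]
  = (1/8)[(49) + (1) + (2) + (18) + (2)] = 72/8 = 9.
A character is irreducible iff <chi, chi> = 1, so this representation is reducible.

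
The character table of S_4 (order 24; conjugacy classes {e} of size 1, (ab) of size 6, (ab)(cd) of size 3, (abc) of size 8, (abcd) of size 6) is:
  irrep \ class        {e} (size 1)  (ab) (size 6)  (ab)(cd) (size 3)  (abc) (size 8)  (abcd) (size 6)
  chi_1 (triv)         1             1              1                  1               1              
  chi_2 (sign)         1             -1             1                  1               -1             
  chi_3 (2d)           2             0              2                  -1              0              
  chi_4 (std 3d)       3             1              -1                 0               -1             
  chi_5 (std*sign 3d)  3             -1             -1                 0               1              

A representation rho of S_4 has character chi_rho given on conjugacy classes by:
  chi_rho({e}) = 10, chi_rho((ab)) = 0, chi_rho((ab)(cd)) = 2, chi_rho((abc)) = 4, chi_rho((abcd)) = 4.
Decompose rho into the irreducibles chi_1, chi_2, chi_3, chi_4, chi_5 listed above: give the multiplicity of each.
Multiplicities: chi_1: 3, chi_2: 1, chi_3: 0, chi_4: 0, chi_5: 2.

Argument: Use <chi_rho, chi> = (1/|G|) sum_C |C| * chi_rho(C) * conj(chi(C)) with |G| = 24 for each irreducible chi in the table:
  <chi_rho, chi_1> = (1/24)[1*(10)*conj(1) + 6*(0)*conj(1) + 3*(2)*conj(1) + 8*(4)*conj(1) + 6*(4)*conj(1)]
      = (1/24)[(10) + (0) + (6) + (32) + (24)] = 72/24 = 3
  <chi_rho, chi_2> = (1/24)[1*(10)*conj(1) + 6*(0)*conj(-1) + 3*(2)*conj(1) + 8*(4)*conj(1) + 6*(4)*conj(-1)]
      = (1/24)[(10) + (0) + (6) + (32) + (-24)] = 24/24 = 1
  <chi_rho, chi_3> = (1/24)[1*(10)*conj(2) + 6*(0)*conj(0) + 3*(2)*conj(2) + 8*(4)*conj(-1) + 6*(4)*conj(0)]
      = (1/24)[(20) + (0) + (12) + (-32) + (0)] = 0/24 = 0
  <chi_rho, chi_4> = (1/24)[1*(10)*conj(3) + 6*(0)*conj(1) + 3*(2)*conj(-1) + 8*(4)*conj(0) + 6*(4)*conj(-1)]
      = (1/24)[(30) + (0) + (-6) + (0) + (-24)] = 0/24 = 0
  <chi_rho, chi_5> = (1/24)[1*(10)*conj(3) + 6*(0)*conj(-1) + 3*(2)*conj(-1) + 8*(4)*conj(0) + 6*(4)*conj(1)]
      = (1/24)[(30) + (0) + (-6) + (0) + (24)] = 48/24 = 2
Dimension check: dim(rho) = sum (mult * dim) = 3*1 + 1*1 + 0*2 + 0*3 + 2*3 = 10 = chi_rho(e) = 10.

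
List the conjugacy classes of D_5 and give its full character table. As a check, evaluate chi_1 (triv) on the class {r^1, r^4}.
Conjugacy classes: {e} of size 1, {r^1, r^4} of size 2, {r^2, r^3} of size 2, {s, sr, ..., sr^4} of size 5.
Character table:
  irrep \ class              {e} (size 1)  {r^1, r^4} (size 2)  {r^2, r^3} (size 2)  {s, sr, ..., sr^4} (size 5)
  chi_1 (triv)               1             1                    1                    1                          
  chi_2 (sign: r->1, s->-1)  1             1                    1                    -1                         
  chi_3 (2d, j=1)            2             -1/2 + sqrt(5)/2     -sqrt(5)/2 - 1/2     0                          
  chi_4 (2d, j=2)            2             -sqrt(5)/2 - 1/2     -1/2 + sqrt(5)/2     0                          

Spot check: chi_1 (triv) on {r^1, r^4} = 1.

Working: D_5 has order 2*5 = 10 with 4 conjugacy classes, hence 4 irreducibles. Sum of squared dims 1 + 1 + 4 + 4 = 10 = |G|. Linear characters come from the abelianisation; the 2-dimensional irreps have character r^k -> 2*cos(2*pi*j*k/5), reflections -> 0.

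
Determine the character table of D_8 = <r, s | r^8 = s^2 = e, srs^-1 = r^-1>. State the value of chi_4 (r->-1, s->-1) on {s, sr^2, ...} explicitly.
Conjugacy classes: {e} of size 1, {r^4} of size 1, {r^1, r^7} of size 2, {r^2, r^6} of size 2, {r^3, r^5} of size 2, {s, sr^2, ...} of size 4, {sr, sr^3, ...} of size 4.
Character table:
  irrep \ class              {e} (size 1)  {r^4} (size 1)  {r^1, r^7} (size 2)  {r^2, r^6} (size 2)  {r^3, r^5} (size 2)  {s, sr^2, ...} (size 4)  {sr, sr^3, ...} (size 4)
  chi_1 (triv)               1             1               1                    1                    1                    1                        1                       
  chi_2 (sign: r->1, s->-1)  1             1               1                    1                    1                    -1                       -1                      
  chi_3 (r->-1, s->1)        1             1               -1                   1                    -1                   1                        -1                      
  chi_4 (r->-1, s->-1)       1             1               -1                   1                    -1                   -1                       1                       
  chi_5 (2d, j=1)            2             -2              sqrt(2)              0                    -sqrt(2)             0                        0                       
  chi_6 (2d, j=2)            2             2               0                    -2                   0                    0                        0                       
  chi_7 (2d, j=3)            2             -2              -sqrt(2)             0                    sqrt(2)              0                        0                       

Spot check: chi_4 (r->-1, s->-1) on {s, sr^2, ...} = -1.

Justification: D_8 has order 2*8 = 16 with 7 conjugacy classes, hence 7 irreducibles. Sum of squared dims 1 + 1 + 1 + 1 + 4 + 4 + 4 = 16 = |G|. Linear characters come from the abelianisation; the 2-dimensional irreps have character r^k -> 2*cos(2*pi*j*k/8), reflections -> 0.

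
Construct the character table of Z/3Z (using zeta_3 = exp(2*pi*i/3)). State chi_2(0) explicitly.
Character table of Z/3Z (irreps indexed chi_0,...,chi_2 with chi_k(m) = zeta_3^(k*m), zeta_3 = exp(2*pi*i/3)):
  irrep \ class  {0} (size 1)  {1} (size 1)    {2} (size 1)  
  chi_0          1             1               1             
  chi_1          1             exp(2*I*pi/3)   exp(-2*I*pi/3)
  chi_2          1             exp(-2*I*pi/3)  exp(2*I*pi/3) 

Spot check: chi_2(0) = zeta_3^(2*0) = zeta_3^0 = 1.

Details: Z/3Z is abelian, so all 3 irreducible complex representations are 1-dimensional. They are given by chi_k(m) = zeta_3^(k*m) for k = 0,...,2. Row orthogonality: sum_m chi_k(m) conj(chi_l(m)) = 3 * [k = l].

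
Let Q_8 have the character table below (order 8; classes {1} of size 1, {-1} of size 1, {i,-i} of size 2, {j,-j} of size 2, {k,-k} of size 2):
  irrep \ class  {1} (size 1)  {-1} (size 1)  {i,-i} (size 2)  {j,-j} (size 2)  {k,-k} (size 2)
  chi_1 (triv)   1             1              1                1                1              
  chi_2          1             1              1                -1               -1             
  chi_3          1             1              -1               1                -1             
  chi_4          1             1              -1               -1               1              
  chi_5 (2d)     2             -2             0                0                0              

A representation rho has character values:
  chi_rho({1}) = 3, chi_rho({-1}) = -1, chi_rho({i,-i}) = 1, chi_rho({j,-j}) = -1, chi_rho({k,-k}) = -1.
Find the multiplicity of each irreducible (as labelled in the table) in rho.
Multiplicities: chi_1: 0, chi_2: 1, chi_3: 0, chi_4: 0, chi_5: 1.

Use <chi_rho, chi> = (1/|G|) sum_C |C| * chi_rho(C) * conj(chi(C)) with |G| = 8 for each irreducible chi in the table:
  <chi_rho, chi_1> = (1/8)[1*(3)*conj(1) + 1*(-1)*conj(1) + 2*(1)*conj(1) + 2*(-1)*conj(1) + 2*(-1)*conj(1)]
      = (1/8)[(3) + (-1) + (2) + (-2) + (-2)] = 0/8 = 0
  <chi_rho, chi_2> = (1/8)[1*(3)*conj(1) + 1*(-1)*conj(1) + 2*(1)*conj(1) + 2*(-1)*conj(-1) + 2*(-1)*conj(-1)]
      = (1/8)[(3) + (-1) + (2) + (2) + (2)] = 8/8 = 1
  <chi_rho, chi_3> = (1/8)[1*(3)*conj(1) + 1*(-1)*conj(1) + 2*(1)*conj(-1) + 2*(-1)*conj(1) + 2*(-1)*conj(-1)]
      = (1/8)[(3) + (-1) + (-2) + (-2) + (2)] = 0/8 = 0
  <chi_rho, chi_4> = (1/8)[1*(3)*conj(1) + 1*(-1)*conj(1) + 2*(1)*conj(-1) + 2*(-1)*conj(-1) + 2*(-1)*conj(1)]
      = (1/8)[(3) + (-1) + (-2) + (2) + (-2)] = 0/8 = 0
  <chi_rho, chi_5> = (1/8)[1*(3)*conj(2) + 1*(-1)*conj(-2) + 2*(1)*conj(0) + 2*(-1)*conj(0) + 2*(-1)*conj(0)]
      = (1/8)[(6) + (2) + (0) + (0) + (0)] = 8/8 = 1
Dimension check: dim(rho) = sum (mult * dim) = 0*1 + 1*1 + 0*1 + 0*1 + 1*2 = 3 = chi_rho(e) = 3.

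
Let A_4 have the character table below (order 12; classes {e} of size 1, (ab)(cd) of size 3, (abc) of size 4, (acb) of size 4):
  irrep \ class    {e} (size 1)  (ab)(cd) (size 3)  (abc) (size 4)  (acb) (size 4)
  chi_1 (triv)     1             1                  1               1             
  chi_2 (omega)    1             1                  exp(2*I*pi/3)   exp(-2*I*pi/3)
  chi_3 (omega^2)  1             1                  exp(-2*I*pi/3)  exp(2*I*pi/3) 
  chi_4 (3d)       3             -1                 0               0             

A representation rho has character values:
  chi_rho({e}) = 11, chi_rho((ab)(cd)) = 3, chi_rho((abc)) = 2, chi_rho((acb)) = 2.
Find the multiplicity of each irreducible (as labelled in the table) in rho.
Multiplicities: chi_1: 3, chi_2: 1, chi_3: 1, chi_4: 2.

Explanation: Use <chi_rho, chi> = (1/|G|) sum_C |C| * chi_rho(C) * conj(chi(C)) with |G| = 12 for each irreducible chi in the table:
  <chi_rho, chi_1> = (1/12)[1*(11)*conj(1) + 3*(3)*conj(1) + 4*(2)*conj(1) + 4*(2)*conj(1)]
      = (1/12)[(11) + (9) + (8) + (8)] = 36/12 = 3
  <chi_rho, chi_2> = (1/12)[1*(11)*conj(1) + 3*(3)*conj(1) + 4*(2)*conj(exp(2*I*pi/3)) + 4*(2)*conj(exp(-2*I*pi/3))]
      = (1/12)[(11) + (9) + (4 + 12*exp(-2*I*pi/3) + 4*exp(2*I*pi/3)) + (4 + 4*exp(-2*I*pi/3) + 12*exp(2*I*pi/3))] = 12/12 = 1
  <chi_rho, chi_3> = (1/12)[1*(11)*conj(1) + 3*(3)*conj(1) + 4*(2)*conj(exp(-2*I*pi/3)) + 4*(2)*conj(exp(2*I*pi/3))]
      = (1/12)[(11) + (9) + (4 + 4*exp(-2*I*pi/3) + 12*exp(2*I*pi/3)) + (4 + 12*exp(-2*I*pi/3) + 4*exp(2*I*pi/3))] = 12/12 = 1
  <chi_rho, chi_4> = (1/12)[1*(11)*conj(3) + 3*(3)*conj(-1) + 4*(2)*conj(0) + 4*(2)*conj(0)]
      = (1/12)[(33) + (-9) + (0) + (0)] = 24/12 = 2
(Exp terms are combined using exp(i*s)*conj(exp(i*t)) = exp(i*(s-t)), and sums of them are collapsed using the identity that for every m > 1 the m distinct m-th roots of unity sum to 0, e.g. 1 + exp(2*I*pi/3) + exp(-2*I*pi/3) = 0.)
Dimension check: dim(rho) = sum (mult * dim) = 3*1 + 1*1 + 1*1 + 2*3 = 11 = chi_rho(e) = 11.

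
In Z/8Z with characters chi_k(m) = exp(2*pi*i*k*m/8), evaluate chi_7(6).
chi_7(6) = zeta_8^42 = I

Justification: chi_7(6) = zeta_8^(7*6) = zeta_8^42. Since zeta_8^8 = 1, this equals zeta_8^2 = exp(2*pi*i*2/8) = I.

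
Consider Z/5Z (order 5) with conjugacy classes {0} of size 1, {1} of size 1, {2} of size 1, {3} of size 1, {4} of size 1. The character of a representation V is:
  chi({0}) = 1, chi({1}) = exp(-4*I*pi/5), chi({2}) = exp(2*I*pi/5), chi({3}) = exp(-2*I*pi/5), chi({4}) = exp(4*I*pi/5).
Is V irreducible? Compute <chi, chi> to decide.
Irreducible: <chi, chi> = 1.

<chi, chi> = (1/|G|) sum_C |C| * |chi(C)|^2 = (1/5)[1*|1|^2 + 1*|exp(-4*I*pi/5)|^2 + 1*|exp(2*I*pi/5)|^2 + 1*|exp(-2*I*pi/5)|^2 + 1*|exp(4*I*pi/5)|^2]
  = (1/5)[(1) + (1) + (1) + (1) + (1)] = 5/5 = 1.
(Exp terms are combined using exp(i*s)*conj(exp(i*t)) = exp(i*(s-t)), and sums of them are collapsed using the identity that for every m > 1 the m distinct m-th roots of unity sum to 0, e.g. 1 + exp(2*I*pi/3) + exp(-2*I*pi/3) = 0.)
A character is irreducible iff <chi, chi> = 1, so this representation is irreducible.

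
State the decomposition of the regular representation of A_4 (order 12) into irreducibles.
Each irreducible V_i of dimension d_i appears with multiplicity d_i, i.e. rho_reg = (direct sum over all irreducibles V_i) d_i V_i. The irreducible dimensions for A_4 are 1, 1, 1, 3: 3 irreducibles of dimension 1, each with multiplicity 1; 1 irreducible of dimension 3, with multiplicity 3. Total dimension 3*1*1 + 1*3*3 = 12 = |G|.

Details: General theorem: in the regular representation of a finite group G, each irreducible appears with multiplicity equal to its dimension. Check: dim(rho_reg) = sum d_i^2 = 1 + 1 + 1 + 9 = 12 = |G|.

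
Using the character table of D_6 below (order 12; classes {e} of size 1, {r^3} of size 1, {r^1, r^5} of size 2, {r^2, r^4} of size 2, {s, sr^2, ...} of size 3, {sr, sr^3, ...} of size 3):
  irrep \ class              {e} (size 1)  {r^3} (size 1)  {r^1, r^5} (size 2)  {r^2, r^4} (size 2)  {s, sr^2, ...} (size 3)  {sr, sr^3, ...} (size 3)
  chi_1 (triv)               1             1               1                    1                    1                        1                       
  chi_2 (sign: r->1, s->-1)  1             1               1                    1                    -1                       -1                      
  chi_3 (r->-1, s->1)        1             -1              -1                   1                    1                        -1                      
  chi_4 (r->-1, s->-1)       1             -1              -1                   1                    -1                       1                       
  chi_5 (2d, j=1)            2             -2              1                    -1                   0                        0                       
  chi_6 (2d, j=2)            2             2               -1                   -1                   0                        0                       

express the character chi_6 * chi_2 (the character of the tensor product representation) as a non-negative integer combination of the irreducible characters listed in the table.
chi_6 tensor chi_2 = chi_6 (all other irreducibles have multiplicity 0).

Proof sketch: The character of a tensor product is the pointwise product (chi_6 * chi_2)(C) = chi_6(C) * chi_2(C):
  {e}: (2)*(1), {r^3}: (2)*(1), {r^1, r^5}: (-1)*(1), {r^2, r^4}: (-1)*(1), {s, sr^2, ...}: (0)*(-1), {sr, sr^3, ...}: (0)*(-1)
so (chi_6 * chi_2) takes values
  {e} -> 2, {r^3} -> 2, {r^1, r^5} -> -1, {r^2, r^4} -> -1, {s, sr^2, ...} -> 0, {sr, sr^3, ...} -> 0.
Now take the inner product of this character with each irreducible chi from the table, <chi_6*chi_2, chi> = (1/12) sum_C |C| (chi_6*chi_2)(C) conj(chi(C)):
  <chi_6*chi_2, chi_1> = (1/12)[1*(2)*conj(1) + 1*(2)*conj(1) + 2*(-1)*conj(1) + 2*(-1)*conj(1) + 3*(0)*conj(1) + 3*(0)*conj(1)]
      = (1/12)[(2) + (2) + (-2) + (-2) + (0) + (0)] = 0/12 = 0
  <chi_6*chi_2, chi_2> = (1/12)[1*(2)*conj(1) + 1*(2)*conj(1) + 2*(-1)*conj(1) + 2*(-1)*conj(1) + 3*(0)*conj(-1) + 3*(0)*conj(-1)]
      = (1/12)[(2) + (2) + (-2) + (-2) + (0) + (0)] = 0/12 = 0
  <chi_6*chi_2, chi_3> = (1/12)[1*(2)*conj(1) + 1*(2)*conj(-1) + 2*(-1)*conj(-1) + 2*(-1)*conj(1) + 3*(0)*conj(1) + 3*(0)*conj(-1)]
      = (1/12)[(2) + (-2) + (2) + (-2) + (0) + (0)] = 0/12 = 0
  <chi_6*chi_2, chi_4> = (1/12)[1*(2)*conj(1) + 1*(2)*conj(-1) + 2*(-1)*conj(-1) + 2*(-1)*conj(1) + 3*(0)*conj(-1) + 3*(0)*conj(1)]
      = (1/12)[(2) + (-2) + (2) + (-2) + (0) + (0)] = 0/12 = 0
  <chi_6*chi_2, chi_5> = (1/12)[1*(2)*conj(2) + 1*(2)*conj(-2) + 2*(-1)*conj(1) + 2*(-1)*conj(-1) + 3*(0)*conj(0) + 3*(0)*conj(0)]
      = (1/12)[(4) + (-4) + (-2) + (2) + (0) + (0)] = 0/12 = 0
  <chi_6*chi_2, chi_6> = (1/12)[1*(2)*conj(2) + 1*(2)*conj(2) + 2*(-1)*conj(-1) + 2*(-1)*conj(-1) + 3*(0)*conj(0) + 3*(0)*conj(0)]
      = (1/12)[(4) + (4) + (2) + (2) + (0) + (0)] = 12/12 = 1
Hence the multiplicities are chi_6: 1. Dimension check: dim(chi_6)*dim(chi_2) = 2*1 = 2 and sum (mult * dim) = 1*2 = 2.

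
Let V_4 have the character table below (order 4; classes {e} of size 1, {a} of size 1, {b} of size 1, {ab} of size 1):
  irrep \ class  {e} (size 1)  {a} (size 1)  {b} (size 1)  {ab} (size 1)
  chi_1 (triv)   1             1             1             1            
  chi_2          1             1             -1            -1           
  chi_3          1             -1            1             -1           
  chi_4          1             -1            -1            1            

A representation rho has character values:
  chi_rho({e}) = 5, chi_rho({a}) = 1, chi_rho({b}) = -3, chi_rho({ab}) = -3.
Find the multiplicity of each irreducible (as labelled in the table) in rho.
Multiplicities: chi_1: 0, chi_2: 3, chi_3: 1, chi_4: 1.

Details: Use <chi_rho, chi> = (1/|G|) sum_C |C| * chi_rho(C) * conj(chi(C)) with |G| = 4 for each irreducible chi in the table:
  <chi_rho, chi_1> = (1/4)[1*(5)*conj(1) + 1*(1)*conj(1) + 1*(-3)*conj(1) + 1*(-3)*conj(1)]
      = (1/4)[(5) + (1) + (-3) + (-3)] = 0/4 = 0
  <chi_rho, chi_2> = (1/4)[1*(5)*conj(1) + 1*(1)*conj(1) + 1*(-3)*conj(-1) + 1*(-3)*conj(-1)]
      = (1/4)[(5) + (1) + (3) + (3)] = 12/4 = 3
  <chi_rho, chi_3> = (1/4)[1*(5)*conj(1) + 1*(1)*conj(-1) + 1*(-3)*conj(1) + 1*(-3)*conj(-1)]
      = (1/4)[(5) + (-1) + (-3) + (3)] = 4/4 = 1
  <chi_rho, chi_4> = (1/4)[1*(5)*conj(1) + 1*(1)*conj(-1) + 1*(-3)*conj(-1) + 1*(-3)*conj(1)]
      = (1/4)[(5) + (-1) + (3) + (-3)] = 4/4 = 1
Dimension check: dim(rho) = sum (mult * dim) = 0*1 + 3*1 + 1*1 + 1*1 = 5 = chi_rho(e) = 5.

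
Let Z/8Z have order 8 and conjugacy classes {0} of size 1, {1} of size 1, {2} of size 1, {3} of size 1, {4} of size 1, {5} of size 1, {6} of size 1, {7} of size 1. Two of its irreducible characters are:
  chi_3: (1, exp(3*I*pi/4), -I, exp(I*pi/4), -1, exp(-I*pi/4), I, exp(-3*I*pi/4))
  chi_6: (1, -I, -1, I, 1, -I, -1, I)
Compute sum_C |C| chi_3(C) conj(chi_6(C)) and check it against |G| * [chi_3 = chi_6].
Sum = 0; so <chi_3, chi_6> = 0 (distinct irreducibles are orthogonal).

Proof sketch: Compute term by term over conjugacy classes (|C| * chi_3(C) * conj(chi_6(C))):
  1*(1)*conj(1) + 1*(exp(3*I*pi/4))*conj(-I) + 1*(-I)*conj(-1) + 1*(exp(I*pi/4))*conj(I) + 1*(-1)*conj(1) + 1*(exp(-I*pi/4))*conj(-I) + 1*(I)*conj(-1) + 1*(exp(-3*I*pi/4))*conj(I)
  = (1) + (exp(-3*I*pi/4)) + (I) + (-exp(3*I*pi/4)) + (-1) + (exp(I*pi/4)) + (-I) + (-exp(-I*pi/4))
  = 0.
(Exp terms are combined using exp(i*s)*conj(exp(i*t)) = exp(i*(s-t)), and sums of them are collapsed using the identity that for every m > 1 the m distinct m-th roots of unity sum to 0, e.g. 1 + exp(2*I*pi/3) + exp(-2*I*pi/3) = 0.)
Dividing by |G| = 8 gives 0/8 = 0, matching the row-orthogonality relation <chi_3, chi_6> = [chi_3 = chi_6].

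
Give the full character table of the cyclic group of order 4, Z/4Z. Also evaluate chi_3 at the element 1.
Character table of Z/4Z (irreps indexed chi_0,...,chi_3 with chi_k(m) = zeta_4^(k*m), zeta_4 = exp(2*pi*i/4)):
  irrep \ class  {0} (size 1)  {1} (size 1)  {2} (size 1)  {3} (size 1)
  chi_0          1             1             1             1           
  chi_1          1             I             -1            -I          
  chi_2          1             -1            1             -1          
  chi_3          1             -I            -1            I           

Spot check: chi_3(1) = zeta_4^(3*1) = zeta_4^3 = -I.

Solution. Z/4Z is abelian, so all 4 irreducible complex representations are 1-dimensional. They are given by chi_k(m) = zeta_4^(k*m) for k = 0,...,3. Row orthogonality: sum_m chi_k(m) conj(chi_l(m)) = 4 * [k = l].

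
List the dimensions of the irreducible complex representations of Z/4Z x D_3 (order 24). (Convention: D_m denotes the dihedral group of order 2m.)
Dimensions: 1, 1, 1, 1, 1, 1, 1, 1, 2, 2, 2, 2

Details: There are 12 irreducibles (= number of conjugacy classes). Their dimensions d_i satisfy sum d_i^2 = |G| = 24: 1 + 1 + 1 + 1 + 1 + 1 + 1 + 1 + 4 + 4 + 4 + 4 = 24. (For the product with Z/4Z: each of the 4 1-dim characters of Z/4Z tensors with each irrep of D_3, giving 4 copies of each D_3-dimension.)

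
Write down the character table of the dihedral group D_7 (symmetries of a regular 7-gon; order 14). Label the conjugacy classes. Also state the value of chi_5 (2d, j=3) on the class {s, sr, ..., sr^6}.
Conjugacy classes: {e} of size 1, {r^1, r^6} of size 2, {r^2, r^5} of size 2, {r^3, r^4} of size 2, {s, sr, ..., sr^6} of size 7.
Character table:
  irrep \ class              {e} (size 1)  {r^1, r^6} (size 2)  {r^2, r^5} (size 2)  {r^3, r^4} (size 2)  {s, sr, ..., sr^6} (size 7)
  chi_1 (triv)               1             1                    1                    1                    1                          
  chi_2 (sign: r->1, s->-1)  1             1                    1                    1                    -1                         
  chi_3 (2d, j=1)            2             2*cos(2*pi/7)        -2*cos(3*pi/7)       -2*cos(pi/7)         0                          
  chi_4 (2d, j=2)            2             -2*cos(3*pi/7)       -2*cos(pi/7)         2*cos(2*pi/7)        0                          
  chi_5 (2d, j=3)            2             -2*cos(pi/7)         2*cos(2*pi/7)        -2*cos(3*pi/7)       0                          

Spot check: chi_5 (2d, j=3) on {s, sr, ..., sr^6} = 0.

Argument: D_7 has order 2*7 = 14 with 5 conjugacy classes, hence 5 irreducibles. Sum of squared dims 1 + 1 + 4 + 4 + 4 = 14 = |G|. Linear characters come from the abelianisation; the 2-dimensional irreps have character r^k -> 2*cos(2*pi*j*k/7), reflections -> 0.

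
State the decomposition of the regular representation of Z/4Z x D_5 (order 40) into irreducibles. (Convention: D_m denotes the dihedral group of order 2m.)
Each irreducible V_i of dimension d_i appears with multiplicity d_i, i.e. rho_reg = (direct sum over all irreducibles V_i) d_i V_i. The irreducible dimensions for Z/4Z x D_5 are 1, 1, 1, 1, 1, 1, 1, 1, 2, 2, 2, 2, 2, 2, 2, 2: 8 irreducibles of dimension 1, each with multiplicity 1; 8 irreducibles of dimension 2, each with multiplicity 2. Total dimension 8*1*1 + 8*2*2 = 40 = |G|.

Solution. General theorem: in the regular representation of a finite group G, each irreducible appears with multiplicity equal to its dimension. Check: dim(rho_reg) = sum d_i^2 = 1 + 1 + 1 + 1 + 1 + 1 + 1 + 1 + 4 + 4 + 4 + 4 + 4 + 4 + 4 + 4 = 40 = |G|.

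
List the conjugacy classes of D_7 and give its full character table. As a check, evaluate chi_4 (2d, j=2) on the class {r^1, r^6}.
Conjugacy classes: {e} of size 1, {r^1, r^6} of size 2, {r^2, r^5} of size 2, {r^3, r^4} of size 2, {s, sr, ..., sr^6} of size 7.
Character table:
  irrep \ class              {e} (size 1)  {r^1, r^6} (size 2)  {r^2, r^5} (size 2)  {r^3, r^4} (size 2)  {s, sr, ..., sr^6} (size 7)
  chi_1 (triv)               1             1                    1                    1                    1                          
  chi_2 (sign: r->1, s->-1)  1             1                    1                    1                    -1                         
  chi_3 (2d, j=1)            2             2*cos(2*pi/7)        -2*cos(3*pi/7)       -2*cos(pi/7)         0                          
  chi_4 (2d, j=2)            2             -2*cos(3*pi/7)       -2*cos(pi/7)         2*cos(2*pi/7)        0                          
  chi_5 (2d, j=3)            2             -2*cos(pi/7)         2*cos(2*pi/7)        -2*cos(3*pi/7)       0                          

Spot check: chi_4 (2d, j=2) on {r^1, r^6} = -2*cos(3*pi/7).

Reasoning: D_7 has order 2*7 = 14 with 5 conjugacy classes, hence 5 irreducibles. Sum of squared dims 1 + 1 + 4 + 4 + 4 = 14 = |G|. Linear characters come from the abelianisation; the 2-dimensional irreps have character r^k -> 2*cos(2*pi*j*k/7), reflections -> 0.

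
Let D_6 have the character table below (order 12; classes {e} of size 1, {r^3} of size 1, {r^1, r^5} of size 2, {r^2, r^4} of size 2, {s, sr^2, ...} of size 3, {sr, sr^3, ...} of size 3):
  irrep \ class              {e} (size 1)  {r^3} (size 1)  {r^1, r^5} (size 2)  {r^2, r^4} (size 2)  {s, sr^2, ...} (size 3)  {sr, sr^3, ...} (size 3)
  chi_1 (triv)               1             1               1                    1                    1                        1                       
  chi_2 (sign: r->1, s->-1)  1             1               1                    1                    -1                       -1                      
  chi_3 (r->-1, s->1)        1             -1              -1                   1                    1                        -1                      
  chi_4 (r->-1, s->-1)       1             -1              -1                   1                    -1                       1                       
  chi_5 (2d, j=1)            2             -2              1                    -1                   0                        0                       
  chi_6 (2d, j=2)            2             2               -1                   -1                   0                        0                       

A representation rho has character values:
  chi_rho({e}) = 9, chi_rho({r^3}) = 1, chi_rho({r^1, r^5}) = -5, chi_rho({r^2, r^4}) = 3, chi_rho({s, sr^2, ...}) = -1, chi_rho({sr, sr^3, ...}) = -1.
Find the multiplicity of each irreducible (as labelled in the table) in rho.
Multiplicities: chi_1: 0, chi_2: 1, chi_3: 2, chi_4: 2, chi_5: 0, chi_6: 2.

Details: Use <chi_rho, chi> = (1/|G|) sum_C |C| * chi_rho(C) * conj(chi(C)) with |G| = 12 for each irreducible chi in the table:
  <chi_rho, chi_1> = (1/12)[1*(9)*conj(1) + 1*(1)*conj(1) + 2*(-5)*conj(1) + 2*(3)*conj(1) + 3*(-1)*conj(1) + 3*(-1)*conj(1)]
      = (1/12)[(9) + (1) + (-10) + (6) + (-3) + (-3)] = 0/12 = 0
  <chi_rho, chi_2> = (1/12)[1*(9)*conj(1) + 1*(1)*conj(1) + 2*(-5)*conj(1) + 2*(3)*conj(1) + 3*(-1)*conj(-1) + 3*(-1)*conj(-1)]
      = (1/12)[(9) + (1) + (-10) + (6) + (3) + (3)] = 12/12 = 1
  <chi_rho, chi_3> = (1/12)[1*(9)*conj(1) + 1*(1)*conj(-1) + 2*(-5)*conj(-1) + 2*(3)*conj(1) + 3*(-1)*conj(1) + 3*(-1)*conj(-1)]
      = (1/12)[(9) + (-1) + (10) + (6) + (-3) + (3)] = 24/12 = 2
  <chi_rho, chi_4> = (1/12)[1*(9)*conj(1) + 1*(1)*conj(-1) + 2*(-5)*conj(-1) + 2*(3)*conj(1) + 3*(-1)*conj(-1) + 3*(-1)*conj(1)]
      = (1/12)[(9) + (-1) + (10) + (6) + (3) + (-3)] = 24/12 = 2
  <chi_rho, chi_5> = (1/12)[1*(9)*conj(2) + 1*(1)*conj(-2) + 2*(-5)*conj(1) + 2*(3)*conj(-1) + 3*(-1)*conj(0) + 3*(-1)*conj(0)]
      = (1/12)[(18) + (-2) + (-10) + (-6) + (0) + (0)] = 0/12 = 0
  <chi_rho, chi_6> = (1/12)[1*(9)*conj(2) + 1*(1)*conj(2) + 2*(-5)*conj(-1) + 2*(3)*conj(-1) + 3*(-1)*conj(0) + 3*(-1)*conj(0)]
      = (1/12)[(18) + (2) + (10) + (-6) + (0) + (0)] = 24/12 = 2
Dimension check: dim(rho) = sum (mult * dim) = 0*1 + 1*1 + 2*1 + 2*1 + 0*2 + 2*2 = 9 = chi_rho(e) = 9.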